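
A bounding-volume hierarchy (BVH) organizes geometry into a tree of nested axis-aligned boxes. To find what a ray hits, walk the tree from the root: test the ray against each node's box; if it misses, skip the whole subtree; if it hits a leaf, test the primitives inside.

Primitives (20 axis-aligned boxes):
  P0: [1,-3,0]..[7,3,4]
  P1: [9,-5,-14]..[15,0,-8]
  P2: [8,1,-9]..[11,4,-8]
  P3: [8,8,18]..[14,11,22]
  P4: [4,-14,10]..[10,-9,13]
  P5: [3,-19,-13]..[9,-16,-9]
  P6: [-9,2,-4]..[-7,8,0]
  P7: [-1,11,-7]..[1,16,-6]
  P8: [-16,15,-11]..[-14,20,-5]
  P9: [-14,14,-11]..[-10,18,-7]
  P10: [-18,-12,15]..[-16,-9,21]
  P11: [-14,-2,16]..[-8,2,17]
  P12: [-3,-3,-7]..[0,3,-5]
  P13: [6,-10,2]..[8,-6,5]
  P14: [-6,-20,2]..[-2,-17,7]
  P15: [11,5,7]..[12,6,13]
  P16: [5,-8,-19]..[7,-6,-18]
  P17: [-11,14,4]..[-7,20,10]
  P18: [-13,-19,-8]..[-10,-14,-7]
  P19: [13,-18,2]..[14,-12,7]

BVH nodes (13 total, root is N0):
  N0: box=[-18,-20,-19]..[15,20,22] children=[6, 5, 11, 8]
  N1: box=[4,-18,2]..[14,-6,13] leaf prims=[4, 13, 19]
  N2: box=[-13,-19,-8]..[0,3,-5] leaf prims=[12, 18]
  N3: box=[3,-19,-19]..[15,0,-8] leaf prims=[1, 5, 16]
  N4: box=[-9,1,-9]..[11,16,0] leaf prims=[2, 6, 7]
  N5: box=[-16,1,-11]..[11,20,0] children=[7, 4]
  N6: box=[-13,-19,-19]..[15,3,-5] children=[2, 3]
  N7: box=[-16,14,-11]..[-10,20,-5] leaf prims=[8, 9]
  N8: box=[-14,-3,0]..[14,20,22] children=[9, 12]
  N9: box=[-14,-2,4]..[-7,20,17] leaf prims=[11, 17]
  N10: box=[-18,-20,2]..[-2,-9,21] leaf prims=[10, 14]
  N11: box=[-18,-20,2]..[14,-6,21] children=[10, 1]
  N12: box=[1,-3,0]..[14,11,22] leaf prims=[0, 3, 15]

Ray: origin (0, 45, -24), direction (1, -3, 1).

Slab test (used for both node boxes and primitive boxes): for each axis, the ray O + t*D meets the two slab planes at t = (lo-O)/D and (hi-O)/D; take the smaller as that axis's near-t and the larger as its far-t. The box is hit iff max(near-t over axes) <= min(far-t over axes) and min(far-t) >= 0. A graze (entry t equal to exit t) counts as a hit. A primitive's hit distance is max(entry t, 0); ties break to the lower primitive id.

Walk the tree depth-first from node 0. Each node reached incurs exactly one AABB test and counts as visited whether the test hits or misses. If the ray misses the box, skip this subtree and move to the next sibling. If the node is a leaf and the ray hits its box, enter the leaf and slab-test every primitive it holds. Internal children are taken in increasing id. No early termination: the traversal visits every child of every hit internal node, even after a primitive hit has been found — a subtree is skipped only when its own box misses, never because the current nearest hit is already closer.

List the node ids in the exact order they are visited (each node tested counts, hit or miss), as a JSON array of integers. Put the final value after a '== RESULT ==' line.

Trace the traversal:
N0 x:[-18,15] y:[25/3,65/3] z:[5,46] -> hit [25/3,15], descend [5, 6, 8, 11]
  N5 x:[-16,11] y:[25/3,44/3] z:[13,24] -> miss, prune
  N6 x:[-13,15] y:[14,64/3] z:[5,19] -> hit [14,15], descend [2, 3]
    N2 x:[-13,0] y:[14,64/3] z:[16,19] -> miss, prune
    N3 x:[3,15] y:[15,64/3] z:[5,16] -> hit [15,15] leaf, test {P1@t=15, P5(miss), P16(miss)}
  N8 x:[-14,14] y:[25/3,16] z:[24,46] -> miss, prune
  N11 x:[-18,14] y:[17,65/3] z:[26,45] -> miss, prune

7 AABB tests over nodes [0, 5, 6, 2, 3, 8, 11]; 1 leaf entered; closest P1.

== RESULT ==
[0, 5, 6, 2, 3, 8, 11]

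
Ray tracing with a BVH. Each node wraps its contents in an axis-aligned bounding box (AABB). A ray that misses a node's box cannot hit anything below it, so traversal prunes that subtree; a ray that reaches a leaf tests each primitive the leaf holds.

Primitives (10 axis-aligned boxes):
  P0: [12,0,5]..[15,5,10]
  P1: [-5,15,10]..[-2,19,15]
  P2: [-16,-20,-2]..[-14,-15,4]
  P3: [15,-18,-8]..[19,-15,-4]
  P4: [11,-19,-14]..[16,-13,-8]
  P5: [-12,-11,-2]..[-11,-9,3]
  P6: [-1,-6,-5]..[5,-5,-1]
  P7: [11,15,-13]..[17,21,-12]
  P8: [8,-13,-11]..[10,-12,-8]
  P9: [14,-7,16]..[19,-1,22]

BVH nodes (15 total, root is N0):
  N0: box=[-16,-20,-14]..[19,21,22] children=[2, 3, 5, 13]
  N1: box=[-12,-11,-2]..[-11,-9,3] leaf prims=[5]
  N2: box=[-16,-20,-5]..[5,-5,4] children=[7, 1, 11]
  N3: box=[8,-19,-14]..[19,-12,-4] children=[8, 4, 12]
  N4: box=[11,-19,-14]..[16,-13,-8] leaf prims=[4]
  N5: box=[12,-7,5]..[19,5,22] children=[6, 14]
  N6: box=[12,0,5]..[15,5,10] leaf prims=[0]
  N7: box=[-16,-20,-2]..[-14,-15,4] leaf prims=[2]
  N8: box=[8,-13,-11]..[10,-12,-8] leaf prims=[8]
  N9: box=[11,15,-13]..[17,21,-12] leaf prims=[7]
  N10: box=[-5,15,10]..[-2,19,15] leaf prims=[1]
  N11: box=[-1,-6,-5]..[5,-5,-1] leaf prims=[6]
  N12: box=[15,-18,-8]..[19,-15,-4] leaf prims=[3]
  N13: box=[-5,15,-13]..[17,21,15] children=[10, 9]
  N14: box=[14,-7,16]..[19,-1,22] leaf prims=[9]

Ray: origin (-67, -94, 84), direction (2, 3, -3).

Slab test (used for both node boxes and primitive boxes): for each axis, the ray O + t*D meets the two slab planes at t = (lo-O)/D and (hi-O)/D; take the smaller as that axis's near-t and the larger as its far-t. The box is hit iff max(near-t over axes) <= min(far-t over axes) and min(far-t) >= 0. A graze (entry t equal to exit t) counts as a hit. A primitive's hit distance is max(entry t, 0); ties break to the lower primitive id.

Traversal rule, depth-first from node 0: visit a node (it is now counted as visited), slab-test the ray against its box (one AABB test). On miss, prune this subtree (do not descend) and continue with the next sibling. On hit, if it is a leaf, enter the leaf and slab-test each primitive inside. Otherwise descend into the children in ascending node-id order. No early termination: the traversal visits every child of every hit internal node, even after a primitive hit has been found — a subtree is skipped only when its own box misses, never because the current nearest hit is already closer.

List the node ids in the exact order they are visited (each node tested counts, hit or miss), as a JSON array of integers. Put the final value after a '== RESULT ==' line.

Traverse from the root:
N0 x:[51/2,43] y:[74/3,115/3] z:[62/3,98/3] -> hit [51/2,98/3], descend [2, 3, 5, 13]
  N2 x:[51/2,36] y:[74/3,89/3] z:[80/3,89/3] -> hit [80/3,89/3], descend [1, 7, 11]
    N1 x:[55/2,28] y:[83/3,85/3] z:[27,86/3] -> hit [83/3,28] leaf, test {P5@t=83/3}
    N7 x:[51/2,53/2] y:[74/3,79/3] z:[80/3,86/3] -> miss, prune
    N11 x:[33,36] y:[88/3,89/3] z:[85/3,89/3] -> miss, prune
  N3 x:[75/2,43] y:[25,82/3] z:[88/3,98/3] -> miss, prune
  N5 x:[79/2,43] y:[29,33] z:[62/3,79/3] -> miss, prune
  N13 x:[31,42] y:[109/3,115/3] z:[23,97/3] -> miss, prune

8 AABB tests over nodes [0, 2, 1, 7, 11, 3, 5, 13]; 1 leaf entered; closest P5.

== RESULT ==
[0, 2, 1, 7, 11, 3, 5, 13]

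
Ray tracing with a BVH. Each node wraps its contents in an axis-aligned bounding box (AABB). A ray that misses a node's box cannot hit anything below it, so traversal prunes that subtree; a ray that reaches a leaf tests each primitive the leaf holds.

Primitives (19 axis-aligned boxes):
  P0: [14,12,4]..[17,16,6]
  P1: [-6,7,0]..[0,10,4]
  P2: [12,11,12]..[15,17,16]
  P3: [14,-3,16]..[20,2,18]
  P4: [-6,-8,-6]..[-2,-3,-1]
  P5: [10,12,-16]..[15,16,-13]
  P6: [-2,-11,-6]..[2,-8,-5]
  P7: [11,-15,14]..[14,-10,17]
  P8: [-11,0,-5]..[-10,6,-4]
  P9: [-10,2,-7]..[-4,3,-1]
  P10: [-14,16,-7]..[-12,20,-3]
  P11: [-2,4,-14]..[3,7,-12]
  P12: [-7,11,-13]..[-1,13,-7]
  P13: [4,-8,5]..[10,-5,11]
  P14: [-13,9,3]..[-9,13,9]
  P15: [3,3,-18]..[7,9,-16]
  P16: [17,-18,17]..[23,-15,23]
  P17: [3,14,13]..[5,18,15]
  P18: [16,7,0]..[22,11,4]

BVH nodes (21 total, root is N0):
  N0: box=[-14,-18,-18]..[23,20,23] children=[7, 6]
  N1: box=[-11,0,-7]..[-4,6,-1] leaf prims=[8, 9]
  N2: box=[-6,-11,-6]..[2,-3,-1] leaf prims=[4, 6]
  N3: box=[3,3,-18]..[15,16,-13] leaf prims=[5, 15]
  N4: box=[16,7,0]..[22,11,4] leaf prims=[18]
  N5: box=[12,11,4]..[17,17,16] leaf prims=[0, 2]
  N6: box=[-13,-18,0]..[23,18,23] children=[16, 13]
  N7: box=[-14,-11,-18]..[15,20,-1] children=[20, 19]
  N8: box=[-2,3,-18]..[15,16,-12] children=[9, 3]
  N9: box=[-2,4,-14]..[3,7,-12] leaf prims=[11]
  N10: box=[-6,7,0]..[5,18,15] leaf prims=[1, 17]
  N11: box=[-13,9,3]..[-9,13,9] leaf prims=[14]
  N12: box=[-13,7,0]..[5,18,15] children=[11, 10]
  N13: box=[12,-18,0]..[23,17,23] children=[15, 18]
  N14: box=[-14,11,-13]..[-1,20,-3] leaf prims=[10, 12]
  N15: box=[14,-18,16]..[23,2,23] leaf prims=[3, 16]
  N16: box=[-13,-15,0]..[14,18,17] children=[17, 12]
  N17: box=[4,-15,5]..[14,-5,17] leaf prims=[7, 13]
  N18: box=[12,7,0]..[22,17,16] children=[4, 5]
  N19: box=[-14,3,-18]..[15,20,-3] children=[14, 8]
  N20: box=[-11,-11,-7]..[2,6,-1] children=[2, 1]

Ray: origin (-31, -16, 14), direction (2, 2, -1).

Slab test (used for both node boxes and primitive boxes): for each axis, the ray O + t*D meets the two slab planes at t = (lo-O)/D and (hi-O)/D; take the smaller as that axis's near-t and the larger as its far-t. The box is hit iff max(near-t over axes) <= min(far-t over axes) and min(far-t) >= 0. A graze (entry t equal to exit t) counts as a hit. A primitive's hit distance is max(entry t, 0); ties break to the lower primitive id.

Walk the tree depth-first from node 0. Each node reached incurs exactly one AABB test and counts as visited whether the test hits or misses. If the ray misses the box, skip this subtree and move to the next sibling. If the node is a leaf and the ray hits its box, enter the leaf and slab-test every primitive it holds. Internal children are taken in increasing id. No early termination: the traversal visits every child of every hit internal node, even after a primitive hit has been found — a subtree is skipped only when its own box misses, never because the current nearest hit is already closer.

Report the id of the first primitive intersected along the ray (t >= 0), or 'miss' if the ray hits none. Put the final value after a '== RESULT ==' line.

Trace the traversal:
N0 x:[17/2,27] y:[-1,18] z:[-9,32] -> hit [17/2,18], descend [6, 7]
  N6 x:[9,27] y:[-1,17] z:[-9,14] -> hit [9,14], descend [13, 16]
    N13 x:[43/2,27] y:[-1,33/2] z:[-9,14] -> miss, prune
    N16 x:[9,45/2] y:[1/2,17] z:[-3,14] -> hit [9,14], descend [12, 17]
      N12 x:[9,18] y:[23/2,17] z:[-1,14] -> hit [23/2,14], descend [10, 11]
        N10 x:[25/2,18] y:[23/2,17] z:[-1,14] -> hit [25/2,14] leaf, test {P1@t=25/2, P17(miss)}
        N11 x:[9,11] y:[25/2,29/2] z:[5,11] -> miss, prune
      N17 x:[35/2,45/2] y:[1/2,11/2] z:[-3,9] -> miss, prune
  N7 x:[17/2,23] y:[5/2,18] z:[15,32] -> hit [15,18], descend [19, 20]
    N19 x:[17/2,23] y:[19/2,18] z:[17,32] -> hit [17,18], descend [8, 14]
      N8 x:[29/2,23] y:[19/2,16] z:[26,32] -> miss, prune
      N14 x:[17/2,15] y:[27/2,18] z:[17,27] -> miss, prune
    N20 x:[10,33/2] y:[5/2,11] z:[15,21] -> miss, prune

13 AABB tests over nodes [0, 6, 13, 16, 12, 10, 11, 17, 7, 19, 8, 14, 20]; 1 leaf entered; closest P1.

== RESULT ==
1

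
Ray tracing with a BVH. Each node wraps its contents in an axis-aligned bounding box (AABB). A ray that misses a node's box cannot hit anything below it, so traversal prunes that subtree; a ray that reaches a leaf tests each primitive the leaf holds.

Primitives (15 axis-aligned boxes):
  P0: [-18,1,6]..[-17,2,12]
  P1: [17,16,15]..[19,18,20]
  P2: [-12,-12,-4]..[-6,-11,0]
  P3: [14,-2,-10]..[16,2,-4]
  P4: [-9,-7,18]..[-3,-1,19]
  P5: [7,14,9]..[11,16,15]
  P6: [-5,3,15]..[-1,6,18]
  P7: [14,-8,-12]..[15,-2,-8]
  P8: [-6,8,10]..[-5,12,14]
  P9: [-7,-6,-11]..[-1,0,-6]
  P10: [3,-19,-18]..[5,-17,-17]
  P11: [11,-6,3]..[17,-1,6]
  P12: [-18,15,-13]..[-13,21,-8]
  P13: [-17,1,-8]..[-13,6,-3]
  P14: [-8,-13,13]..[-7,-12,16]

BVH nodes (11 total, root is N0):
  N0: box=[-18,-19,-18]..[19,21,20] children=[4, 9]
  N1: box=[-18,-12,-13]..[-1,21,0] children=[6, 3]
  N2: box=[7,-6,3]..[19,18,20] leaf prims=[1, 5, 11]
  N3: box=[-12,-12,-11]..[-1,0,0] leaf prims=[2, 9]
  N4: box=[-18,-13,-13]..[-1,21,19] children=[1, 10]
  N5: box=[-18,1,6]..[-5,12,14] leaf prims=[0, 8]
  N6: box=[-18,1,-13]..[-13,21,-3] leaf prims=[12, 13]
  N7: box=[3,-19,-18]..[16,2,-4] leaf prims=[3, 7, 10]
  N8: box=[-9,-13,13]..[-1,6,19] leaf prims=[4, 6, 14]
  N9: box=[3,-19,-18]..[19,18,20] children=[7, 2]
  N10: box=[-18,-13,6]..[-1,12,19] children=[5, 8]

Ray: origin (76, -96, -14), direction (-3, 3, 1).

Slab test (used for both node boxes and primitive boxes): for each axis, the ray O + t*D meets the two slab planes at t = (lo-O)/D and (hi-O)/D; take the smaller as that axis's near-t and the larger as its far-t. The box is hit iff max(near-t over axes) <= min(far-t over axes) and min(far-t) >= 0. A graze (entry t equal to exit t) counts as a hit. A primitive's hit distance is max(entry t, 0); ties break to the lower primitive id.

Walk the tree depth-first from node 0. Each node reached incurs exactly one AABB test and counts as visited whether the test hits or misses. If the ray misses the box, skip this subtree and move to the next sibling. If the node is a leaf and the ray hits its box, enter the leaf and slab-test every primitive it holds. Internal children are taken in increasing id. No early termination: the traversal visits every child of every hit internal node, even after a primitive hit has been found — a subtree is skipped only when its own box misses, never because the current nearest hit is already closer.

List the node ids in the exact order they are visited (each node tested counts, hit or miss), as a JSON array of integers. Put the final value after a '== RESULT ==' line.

Walk:
N0 x:[19,94/3] y:[77/3,39] z:[-4,34] -> hit [77/3,94/3], descend [4, 9]
  N4 x:[77/3,94/3] y:[83/3,39] z:[1,33] -> hit [83/3,94/3], descend [1, 10]
    N1 x:[77/3,94/3] y:[28,39] z:[1,14] -> miss, prune
    N10 x:[77/3,94/3] y:[83/3,36] z:[20,33] -> hit [83/3,94/3], descend [5, 8]
      N5 x:[27,94/3] y:[97/3,36] z:[20,28] -> miss, prune
      N8 x:[77/3,85/3] y:[83/3,34] z:[27,33] -> hit [83/3,85/3] leaf, test {P4(miss), P6(miss), P14@t=83/3}
  N9 x:[19,73/3] y:[77/3,38] z:[-4,34] -> miss, prune

Summary -> nodes [0, 4, 1, 10, 5, 8, 9]; box-tests=7; leaf-entries=1; first=P14

== RESULT ==
[0, 4, 1, 10, 5, 8, 9]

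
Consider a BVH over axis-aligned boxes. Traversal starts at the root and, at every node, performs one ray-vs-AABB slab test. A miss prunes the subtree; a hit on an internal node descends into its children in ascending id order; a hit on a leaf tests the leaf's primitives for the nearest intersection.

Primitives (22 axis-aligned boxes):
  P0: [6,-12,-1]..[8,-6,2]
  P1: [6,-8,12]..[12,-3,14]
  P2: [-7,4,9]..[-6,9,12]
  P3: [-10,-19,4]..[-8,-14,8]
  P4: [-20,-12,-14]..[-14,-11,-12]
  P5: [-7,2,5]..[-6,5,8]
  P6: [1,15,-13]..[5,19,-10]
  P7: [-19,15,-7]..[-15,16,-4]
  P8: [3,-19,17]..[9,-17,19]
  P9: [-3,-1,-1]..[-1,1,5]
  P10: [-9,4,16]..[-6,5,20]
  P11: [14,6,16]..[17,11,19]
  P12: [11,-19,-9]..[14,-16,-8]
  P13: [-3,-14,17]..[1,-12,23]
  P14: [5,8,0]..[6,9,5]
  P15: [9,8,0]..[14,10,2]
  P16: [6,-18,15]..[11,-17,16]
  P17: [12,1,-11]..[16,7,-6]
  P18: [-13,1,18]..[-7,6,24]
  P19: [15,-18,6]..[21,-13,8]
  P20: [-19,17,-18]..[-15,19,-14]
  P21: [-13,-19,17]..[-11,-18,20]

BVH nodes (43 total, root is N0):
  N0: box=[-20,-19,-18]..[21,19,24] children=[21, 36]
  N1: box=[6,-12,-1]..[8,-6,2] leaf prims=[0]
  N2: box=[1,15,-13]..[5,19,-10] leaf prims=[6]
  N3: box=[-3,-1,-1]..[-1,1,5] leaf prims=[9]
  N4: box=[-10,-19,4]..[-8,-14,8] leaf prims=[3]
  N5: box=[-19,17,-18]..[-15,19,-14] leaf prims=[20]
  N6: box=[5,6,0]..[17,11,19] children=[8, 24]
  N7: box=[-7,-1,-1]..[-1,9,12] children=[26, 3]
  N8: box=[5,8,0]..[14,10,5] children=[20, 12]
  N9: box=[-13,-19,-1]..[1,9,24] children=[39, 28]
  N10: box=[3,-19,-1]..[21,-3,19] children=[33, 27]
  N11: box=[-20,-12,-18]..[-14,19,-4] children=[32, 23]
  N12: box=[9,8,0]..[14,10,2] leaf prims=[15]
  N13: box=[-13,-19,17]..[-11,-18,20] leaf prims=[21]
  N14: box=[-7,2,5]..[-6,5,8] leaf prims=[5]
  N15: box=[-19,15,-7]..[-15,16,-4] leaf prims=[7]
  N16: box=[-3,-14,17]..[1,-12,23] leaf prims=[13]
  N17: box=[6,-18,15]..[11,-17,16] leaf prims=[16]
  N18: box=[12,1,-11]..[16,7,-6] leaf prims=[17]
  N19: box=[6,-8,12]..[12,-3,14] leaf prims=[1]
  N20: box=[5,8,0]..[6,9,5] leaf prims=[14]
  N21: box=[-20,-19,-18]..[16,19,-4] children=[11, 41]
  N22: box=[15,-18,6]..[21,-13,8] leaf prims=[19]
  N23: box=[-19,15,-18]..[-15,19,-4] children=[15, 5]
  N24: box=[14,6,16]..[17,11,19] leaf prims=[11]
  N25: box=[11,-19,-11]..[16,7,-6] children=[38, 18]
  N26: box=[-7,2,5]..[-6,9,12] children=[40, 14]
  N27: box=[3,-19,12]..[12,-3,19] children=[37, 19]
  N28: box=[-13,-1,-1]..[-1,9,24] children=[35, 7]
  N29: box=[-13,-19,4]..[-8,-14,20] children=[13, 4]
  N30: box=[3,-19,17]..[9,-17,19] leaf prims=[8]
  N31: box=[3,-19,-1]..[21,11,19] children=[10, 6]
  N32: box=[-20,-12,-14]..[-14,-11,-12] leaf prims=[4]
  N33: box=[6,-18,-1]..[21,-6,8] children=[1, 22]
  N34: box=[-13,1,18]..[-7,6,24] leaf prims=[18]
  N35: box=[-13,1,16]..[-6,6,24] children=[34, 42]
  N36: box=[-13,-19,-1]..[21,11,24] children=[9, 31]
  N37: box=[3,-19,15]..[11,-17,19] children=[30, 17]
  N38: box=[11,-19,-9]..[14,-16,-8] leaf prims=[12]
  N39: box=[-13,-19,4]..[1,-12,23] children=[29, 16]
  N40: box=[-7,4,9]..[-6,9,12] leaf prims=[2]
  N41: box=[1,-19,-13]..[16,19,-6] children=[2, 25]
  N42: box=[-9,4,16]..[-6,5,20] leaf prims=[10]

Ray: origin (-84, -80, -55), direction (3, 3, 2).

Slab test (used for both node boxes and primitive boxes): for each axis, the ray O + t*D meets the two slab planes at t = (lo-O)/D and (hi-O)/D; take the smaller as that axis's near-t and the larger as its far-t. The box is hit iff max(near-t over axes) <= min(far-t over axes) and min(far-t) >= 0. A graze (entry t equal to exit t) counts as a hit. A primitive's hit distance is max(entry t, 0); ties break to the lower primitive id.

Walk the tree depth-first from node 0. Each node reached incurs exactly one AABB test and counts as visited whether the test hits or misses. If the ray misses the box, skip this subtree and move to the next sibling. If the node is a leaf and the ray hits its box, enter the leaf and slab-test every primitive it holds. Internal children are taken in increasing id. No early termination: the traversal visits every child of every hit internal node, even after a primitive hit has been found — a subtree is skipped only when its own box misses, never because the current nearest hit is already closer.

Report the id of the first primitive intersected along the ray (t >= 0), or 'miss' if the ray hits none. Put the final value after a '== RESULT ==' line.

Walk:
N0 x:[64/3,35] y:[61/3,33] z:[37/2,79/2] -> hit [64/3,33], descend [21, 36]
  N21 x:[64/3,100/3] y:[61/3,33] z:[37/2,51/2] -> hit [64/3,51/2], descend [11, 41]
    N11 x:[64/3,70/3] y:[68/3,33] z:[37/2,51/2] -> hit [68/3,70/3], descend [23, 32]
      N23 x:[65/3,23] y:[95/3,33] z:[37/2,51/2] -> miss, prune
      N32 x:[64/3,70/3] y:[68/3,23] z:[41/2,43/2] -> miss, prune
    N41 x:[85/3,100/3] y:[61/3,33] z:[21,49/2] -> miss, prune
  N36 x:[71/3,35] y:[61/3,91/3] z:[27,79/2] -> hit [27,91/3], descend [9, 31]
    N9 x:[71/3,85/3] y:[61/3,89/3] z:[27,79/2] -> hit [27,85/3], descend [28, 39]
      N28 x:[71/3,83/3] y:[79/3,89/3] z:[27,79/2] -> hit [27,83/3], descend [7, 35]
        N7 x:[77/3,83/3] y:[79/3,89/3] z:[27,67/2] -> hit [27,83/3], descend [3, 26]
          N3 x:[27,83/3] y:[79/3,27] z:[27,30] -> hit [27,27] leaf, test {P9@t=27}
          N26 x:[77/3,26] y:[82/3,89/3] z:[30,67/2] -> miss, prune
        N35 x:[71/3,26] y:[27,86/3] z:[71/2,79/2] -> miss, prune
      N39 x:[71/3,85/3] y:[61/3,68/3] z:[59/2,39] -> miss, prune
    N31 x:[29,35] y:[61/3,91/3] z:[27,37] -> hit [29,91/3], descend [6, 10]
      N6 x:[89/3,101/3] y:[86/3,91/3] z:[55/2,37] -> hit [89/3,91/3], descend [8, 24]
        N8 x:[89/3,98/3] y:[88/3,30] z:[55/2,30] -> hit [89/3,30], descend [12, 20]
          N12 x:[31,98/3] y:[88/3,30] z:[55/2,57/2] -> miss, prune
          N20 x:[89/3,30] y:[88/3,89/3] z:[55/2,30] -> hit [89/3,89/3] leaf, test {P14@t=89/3}
        N24 x:[98/3,101/3] y:[86/3,91/3] z:[71/2,37] -> miss, prune
      N10 x:[29,35] y:[61/3,77/3] z:[27,37] -> miss, prune

Visited [0, 21, 11, 23, 32, 41, 36, 9, 28, 7, 3, 26, 35, 39, 31, 6, 8, 12, 20, 24, 10]. Tests: 21 box, 2 leaf. Nearest: P9.

== RESULT ==
9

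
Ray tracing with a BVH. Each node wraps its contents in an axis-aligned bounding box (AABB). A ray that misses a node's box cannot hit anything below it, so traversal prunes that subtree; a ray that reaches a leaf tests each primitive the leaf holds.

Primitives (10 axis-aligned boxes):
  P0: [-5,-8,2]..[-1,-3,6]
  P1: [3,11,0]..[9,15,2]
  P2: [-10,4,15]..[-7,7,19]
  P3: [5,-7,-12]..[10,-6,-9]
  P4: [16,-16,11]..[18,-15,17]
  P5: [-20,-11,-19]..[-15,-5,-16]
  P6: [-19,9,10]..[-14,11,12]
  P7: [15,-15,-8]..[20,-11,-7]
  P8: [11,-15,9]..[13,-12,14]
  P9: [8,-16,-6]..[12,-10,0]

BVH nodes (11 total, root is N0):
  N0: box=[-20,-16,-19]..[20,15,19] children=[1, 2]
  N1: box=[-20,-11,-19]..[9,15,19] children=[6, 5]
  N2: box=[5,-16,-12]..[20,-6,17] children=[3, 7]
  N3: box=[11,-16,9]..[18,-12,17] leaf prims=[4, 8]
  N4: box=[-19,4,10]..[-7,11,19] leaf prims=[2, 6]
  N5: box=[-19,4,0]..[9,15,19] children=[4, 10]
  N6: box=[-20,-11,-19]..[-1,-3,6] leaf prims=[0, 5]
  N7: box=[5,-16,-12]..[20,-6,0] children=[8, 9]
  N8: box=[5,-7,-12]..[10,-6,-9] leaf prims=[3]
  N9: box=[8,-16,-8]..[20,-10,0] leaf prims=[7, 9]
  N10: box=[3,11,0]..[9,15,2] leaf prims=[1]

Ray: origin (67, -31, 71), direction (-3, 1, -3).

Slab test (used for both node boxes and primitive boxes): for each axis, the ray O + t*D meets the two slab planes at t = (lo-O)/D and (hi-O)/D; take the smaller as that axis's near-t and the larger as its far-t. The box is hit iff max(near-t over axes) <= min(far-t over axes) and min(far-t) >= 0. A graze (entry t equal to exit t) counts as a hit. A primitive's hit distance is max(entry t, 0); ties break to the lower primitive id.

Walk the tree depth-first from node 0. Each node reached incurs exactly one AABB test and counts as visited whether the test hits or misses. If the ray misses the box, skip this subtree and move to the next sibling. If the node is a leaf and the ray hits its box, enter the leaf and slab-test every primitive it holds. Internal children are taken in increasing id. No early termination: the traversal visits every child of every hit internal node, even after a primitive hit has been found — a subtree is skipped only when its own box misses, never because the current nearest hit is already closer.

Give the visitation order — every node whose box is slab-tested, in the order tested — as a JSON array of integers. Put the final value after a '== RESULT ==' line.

Trace the traversal:
N0 x:[47/3,29] y:[15,46] z:[52/3,30] -> hit [52/3,29], descend [1, 2]
  N1 x:[58/3,29] y:[20,46] z:[52/3,30] -> hit [20,29], descend [5, 6]
    N5 x:[58/3,86/3] y:[35,46] z:[52/3,71/3] -> miss, prune
    N6 x:[68/3,29] y:[20,28] z:[65/3,30] -> hit [68/3,28] leaf, test {P0@t=23, P5(miss)}
  N2 x:[47/3,62/3] y:[15,25] z:[18,83/3] -> hit [18,62/3], descend [3, 7]
    N3 x:[49/3,56/3] y:[15,19] z:[18,62/3] -> hit [18,56/3] leaf, test {P4(miss), P8(miss)}
    N7 x:[47/3,62/3] y:[15,25] z:[71/3,83/3] -> miss, prune

7 AABB tests over nodes [0, 1, 5, 6, 2, 3, 7]; 2 leaves entered; closest P0.

== RESULT ==
[0, 1, 5, 6, 2, 3, 7]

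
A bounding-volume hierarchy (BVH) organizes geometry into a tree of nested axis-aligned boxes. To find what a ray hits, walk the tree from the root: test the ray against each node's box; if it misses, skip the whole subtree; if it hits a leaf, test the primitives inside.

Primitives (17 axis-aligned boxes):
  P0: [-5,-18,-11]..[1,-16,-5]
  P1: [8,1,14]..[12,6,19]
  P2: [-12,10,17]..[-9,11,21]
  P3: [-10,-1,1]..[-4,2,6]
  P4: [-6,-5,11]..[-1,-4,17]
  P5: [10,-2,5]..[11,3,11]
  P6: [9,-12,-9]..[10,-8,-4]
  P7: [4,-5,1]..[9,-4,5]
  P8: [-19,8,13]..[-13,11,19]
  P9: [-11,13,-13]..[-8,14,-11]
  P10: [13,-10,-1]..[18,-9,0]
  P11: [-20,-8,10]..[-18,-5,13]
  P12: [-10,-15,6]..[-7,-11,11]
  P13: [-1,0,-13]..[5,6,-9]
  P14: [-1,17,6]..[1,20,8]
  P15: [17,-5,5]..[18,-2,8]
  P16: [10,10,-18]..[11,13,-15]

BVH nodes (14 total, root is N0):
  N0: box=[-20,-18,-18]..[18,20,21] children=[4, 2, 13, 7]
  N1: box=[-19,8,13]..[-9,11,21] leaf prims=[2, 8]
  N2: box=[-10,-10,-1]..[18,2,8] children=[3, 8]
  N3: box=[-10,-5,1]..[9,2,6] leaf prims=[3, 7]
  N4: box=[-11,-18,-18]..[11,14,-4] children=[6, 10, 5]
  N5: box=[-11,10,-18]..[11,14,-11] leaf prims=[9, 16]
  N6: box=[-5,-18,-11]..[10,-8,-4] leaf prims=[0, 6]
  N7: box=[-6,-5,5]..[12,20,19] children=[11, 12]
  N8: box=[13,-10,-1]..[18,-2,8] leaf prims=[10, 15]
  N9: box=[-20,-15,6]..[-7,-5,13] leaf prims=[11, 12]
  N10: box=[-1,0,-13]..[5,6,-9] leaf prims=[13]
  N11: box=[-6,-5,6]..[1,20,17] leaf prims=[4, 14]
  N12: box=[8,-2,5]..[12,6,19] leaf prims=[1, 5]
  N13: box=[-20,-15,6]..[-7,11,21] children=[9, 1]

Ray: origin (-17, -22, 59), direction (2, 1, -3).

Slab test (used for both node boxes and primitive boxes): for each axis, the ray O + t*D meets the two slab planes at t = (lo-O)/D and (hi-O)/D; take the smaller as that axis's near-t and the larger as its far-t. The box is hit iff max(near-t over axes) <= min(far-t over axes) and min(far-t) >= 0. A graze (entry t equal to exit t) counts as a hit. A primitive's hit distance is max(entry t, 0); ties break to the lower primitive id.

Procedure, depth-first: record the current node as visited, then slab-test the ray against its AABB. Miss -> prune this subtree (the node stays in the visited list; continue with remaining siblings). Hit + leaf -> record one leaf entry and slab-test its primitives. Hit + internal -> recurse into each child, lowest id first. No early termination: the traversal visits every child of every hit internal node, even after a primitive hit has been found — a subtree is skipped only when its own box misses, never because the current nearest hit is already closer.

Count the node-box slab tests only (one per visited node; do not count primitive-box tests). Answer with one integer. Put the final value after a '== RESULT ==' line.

Walk:
N0 x:[-3/2,35/2] y:[4,42] z:[38/3,77/3] -> hit [38/3,35/2], descend [2, 4, 7, 13]
  N2 x:[7/2,35/2] y:[12,24] z:[17,20] -> hit [17,35/2], descend [3, 8]
    N3 x:[7/2,13] y:[17,24] z:[53/3,58/3] -> miss, prune
    N8 x:[15,35/2] y:[12,20] z:[17,20] -> hit [17,35/2] leaf, test {P10(miss), P15@t=17}
  N4 x:[3,14] y:[4,36] z:[21,77/3] -> miss, prune
  N7 x:[11/2,29/2] y:[17,42] z:[40/3,18] -> miss, prune
  N13 x:[-3/2,5] y:[7,33] z:[38/3,53/3] -> miss, prune

Summary -> nodes [0, 2, 3, 8, 4, 7, 13]; box-tests=7; leaf-entries=1; first=P15

== RESULT ==
7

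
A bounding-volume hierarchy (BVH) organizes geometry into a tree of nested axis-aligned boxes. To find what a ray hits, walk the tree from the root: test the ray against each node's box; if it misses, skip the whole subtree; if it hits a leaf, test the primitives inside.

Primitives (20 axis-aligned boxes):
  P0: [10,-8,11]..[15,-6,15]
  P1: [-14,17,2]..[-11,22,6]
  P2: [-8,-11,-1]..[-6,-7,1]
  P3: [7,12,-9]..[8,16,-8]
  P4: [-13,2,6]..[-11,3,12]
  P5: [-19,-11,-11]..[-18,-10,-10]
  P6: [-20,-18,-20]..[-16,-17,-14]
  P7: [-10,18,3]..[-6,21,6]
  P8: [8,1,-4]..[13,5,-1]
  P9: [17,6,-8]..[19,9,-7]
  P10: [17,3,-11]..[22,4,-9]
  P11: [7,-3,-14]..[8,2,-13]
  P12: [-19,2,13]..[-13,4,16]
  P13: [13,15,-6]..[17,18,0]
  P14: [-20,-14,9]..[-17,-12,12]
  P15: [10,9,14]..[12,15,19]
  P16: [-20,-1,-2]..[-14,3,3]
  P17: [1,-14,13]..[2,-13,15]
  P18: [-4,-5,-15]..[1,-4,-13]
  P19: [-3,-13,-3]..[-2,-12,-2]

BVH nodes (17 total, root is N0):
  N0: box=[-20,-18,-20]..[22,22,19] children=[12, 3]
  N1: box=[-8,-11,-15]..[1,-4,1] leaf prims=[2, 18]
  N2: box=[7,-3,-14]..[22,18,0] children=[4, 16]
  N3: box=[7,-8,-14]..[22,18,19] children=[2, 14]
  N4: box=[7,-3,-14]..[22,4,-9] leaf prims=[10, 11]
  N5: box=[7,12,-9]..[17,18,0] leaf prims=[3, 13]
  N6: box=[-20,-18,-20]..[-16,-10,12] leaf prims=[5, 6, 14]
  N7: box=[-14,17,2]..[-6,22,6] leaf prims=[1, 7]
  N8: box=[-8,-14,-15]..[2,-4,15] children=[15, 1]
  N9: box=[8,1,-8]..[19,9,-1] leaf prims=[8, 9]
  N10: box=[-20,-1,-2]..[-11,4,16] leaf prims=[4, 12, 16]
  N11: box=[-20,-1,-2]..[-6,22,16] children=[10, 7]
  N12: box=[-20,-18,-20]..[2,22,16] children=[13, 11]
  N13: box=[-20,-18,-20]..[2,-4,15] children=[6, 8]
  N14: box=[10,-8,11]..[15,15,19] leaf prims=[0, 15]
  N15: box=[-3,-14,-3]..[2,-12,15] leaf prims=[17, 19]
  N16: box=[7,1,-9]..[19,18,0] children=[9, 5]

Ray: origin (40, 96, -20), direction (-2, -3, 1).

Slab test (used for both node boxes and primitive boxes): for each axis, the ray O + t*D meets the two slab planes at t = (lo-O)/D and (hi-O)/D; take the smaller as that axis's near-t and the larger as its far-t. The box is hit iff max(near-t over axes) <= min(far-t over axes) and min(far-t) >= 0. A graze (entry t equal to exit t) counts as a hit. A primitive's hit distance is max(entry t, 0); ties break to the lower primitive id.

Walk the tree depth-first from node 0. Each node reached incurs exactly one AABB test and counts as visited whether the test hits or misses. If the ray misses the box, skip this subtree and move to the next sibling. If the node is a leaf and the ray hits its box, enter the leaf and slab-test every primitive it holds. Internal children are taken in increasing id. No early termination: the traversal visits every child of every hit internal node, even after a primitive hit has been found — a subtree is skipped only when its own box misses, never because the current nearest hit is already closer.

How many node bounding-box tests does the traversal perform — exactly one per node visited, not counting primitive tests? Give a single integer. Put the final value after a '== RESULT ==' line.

Trace the traversal:
N0 x:[9,30] y:[74/3,38] z:[0,39] -> hit [74/3,30], descend [3, 12]
  N3 x:[9,33/2] y:[26,104/3] z:[6,39] -> miss, prune
  N12 x:[19,30] y:[74/3,38] z:[0,36] -> hit [74/3,30], descend [11, 13]
    N11 x:[23,30] y:[74/3,97/3] z:[18,36] -> hit [74/3,30], descend [7, 10]
      N7 x:[23,27] y:[74/3,79/3] z:[22,26] -> hit [74/3,26] leaf, test {P1@t=51/2, P7@t=25}
      N10 x:[51/2,30] y:[92/3,97/3] z:[18,36] -> miss, prune
    N13 x:[19,30] y:[100/3,38] z:[0,35] -> miss, prune

Visited [0, 3, 12, 11, 7, 10, 13]. Tests: 7 box, 1 leaf. Nearest: P7.

== RESULT ==
7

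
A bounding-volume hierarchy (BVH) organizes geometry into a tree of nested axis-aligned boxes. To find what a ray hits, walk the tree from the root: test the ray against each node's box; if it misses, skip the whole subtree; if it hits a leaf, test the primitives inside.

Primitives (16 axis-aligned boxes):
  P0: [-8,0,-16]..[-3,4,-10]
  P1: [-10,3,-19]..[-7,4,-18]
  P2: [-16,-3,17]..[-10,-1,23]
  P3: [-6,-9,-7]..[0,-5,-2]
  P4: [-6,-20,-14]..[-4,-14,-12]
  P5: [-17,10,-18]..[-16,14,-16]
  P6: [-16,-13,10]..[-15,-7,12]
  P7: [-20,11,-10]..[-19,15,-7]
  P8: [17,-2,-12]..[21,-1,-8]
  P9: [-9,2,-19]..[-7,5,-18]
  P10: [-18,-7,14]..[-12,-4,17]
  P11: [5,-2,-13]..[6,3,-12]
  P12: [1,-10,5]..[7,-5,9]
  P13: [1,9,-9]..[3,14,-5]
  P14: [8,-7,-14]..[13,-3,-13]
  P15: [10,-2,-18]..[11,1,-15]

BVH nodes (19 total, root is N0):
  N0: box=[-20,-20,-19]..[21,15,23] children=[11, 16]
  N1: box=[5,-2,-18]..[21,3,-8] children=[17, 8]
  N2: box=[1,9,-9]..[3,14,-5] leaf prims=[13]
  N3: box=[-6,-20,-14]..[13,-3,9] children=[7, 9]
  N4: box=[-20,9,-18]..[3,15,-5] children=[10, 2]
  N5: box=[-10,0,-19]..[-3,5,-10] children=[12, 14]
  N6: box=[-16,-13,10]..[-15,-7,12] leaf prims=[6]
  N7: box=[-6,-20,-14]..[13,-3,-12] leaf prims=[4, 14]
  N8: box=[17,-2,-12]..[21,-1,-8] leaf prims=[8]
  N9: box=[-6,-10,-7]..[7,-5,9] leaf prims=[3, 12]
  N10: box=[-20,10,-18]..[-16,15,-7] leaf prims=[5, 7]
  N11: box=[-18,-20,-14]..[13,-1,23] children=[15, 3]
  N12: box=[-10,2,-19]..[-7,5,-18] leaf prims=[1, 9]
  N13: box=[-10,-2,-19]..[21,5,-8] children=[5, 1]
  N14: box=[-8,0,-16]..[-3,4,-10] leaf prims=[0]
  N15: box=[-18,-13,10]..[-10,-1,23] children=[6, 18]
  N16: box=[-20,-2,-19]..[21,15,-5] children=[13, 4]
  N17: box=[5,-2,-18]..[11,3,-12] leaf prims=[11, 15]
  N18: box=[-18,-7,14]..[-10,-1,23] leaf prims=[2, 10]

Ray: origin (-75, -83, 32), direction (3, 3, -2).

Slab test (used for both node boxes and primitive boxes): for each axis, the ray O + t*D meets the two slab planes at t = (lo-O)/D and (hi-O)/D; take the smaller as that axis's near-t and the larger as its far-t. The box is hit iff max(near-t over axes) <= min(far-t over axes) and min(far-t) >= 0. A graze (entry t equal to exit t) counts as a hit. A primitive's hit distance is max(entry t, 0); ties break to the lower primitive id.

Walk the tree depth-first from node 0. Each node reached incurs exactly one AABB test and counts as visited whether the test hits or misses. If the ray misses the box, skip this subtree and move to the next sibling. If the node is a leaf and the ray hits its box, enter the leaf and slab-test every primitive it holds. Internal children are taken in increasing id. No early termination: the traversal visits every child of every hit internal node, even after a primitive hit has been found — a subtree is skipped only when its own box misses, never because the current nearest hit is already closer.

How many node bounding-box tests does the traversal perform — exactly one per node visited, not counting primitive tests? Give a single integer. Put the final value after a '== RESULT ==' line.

Traverse from the root:
N0 x:[55/3,32] y:[21,98/3] z:[9/2,51/2] -> hit [21,51/2], descend [11, 16]
  N11 x:[19,88/3] y:[21,82/3] z:[9/2,23] -> hit [21,23], descend [3, 15]
    N3 x:[23,88/3] y:[21,80/3] z:[23/2,23] -> hit [23,23], descend [7, 9]
      N7 x:[23,88/3] y:[21,80/3] z:[22,23] -> hit [23,23] leaf, test {P4@t=23, P14(miss)}
      N9 x:[23,82/3] y:[73/3,26] z:[23/2,39/2] -> miss, prune
    N15 x:[19,65/3] y:[70/3,82/3] z:[9/2,11] -> miss, prune
  N16 x:[55/3,32] y:[27,98/3] z:[37/2,51/2] -> miss, prune

Visited [0, 11, 3, 7, 9, 15, 16]. Tests: 7 box, 1 leaf. Nearest: P4.

== RESULT ==
7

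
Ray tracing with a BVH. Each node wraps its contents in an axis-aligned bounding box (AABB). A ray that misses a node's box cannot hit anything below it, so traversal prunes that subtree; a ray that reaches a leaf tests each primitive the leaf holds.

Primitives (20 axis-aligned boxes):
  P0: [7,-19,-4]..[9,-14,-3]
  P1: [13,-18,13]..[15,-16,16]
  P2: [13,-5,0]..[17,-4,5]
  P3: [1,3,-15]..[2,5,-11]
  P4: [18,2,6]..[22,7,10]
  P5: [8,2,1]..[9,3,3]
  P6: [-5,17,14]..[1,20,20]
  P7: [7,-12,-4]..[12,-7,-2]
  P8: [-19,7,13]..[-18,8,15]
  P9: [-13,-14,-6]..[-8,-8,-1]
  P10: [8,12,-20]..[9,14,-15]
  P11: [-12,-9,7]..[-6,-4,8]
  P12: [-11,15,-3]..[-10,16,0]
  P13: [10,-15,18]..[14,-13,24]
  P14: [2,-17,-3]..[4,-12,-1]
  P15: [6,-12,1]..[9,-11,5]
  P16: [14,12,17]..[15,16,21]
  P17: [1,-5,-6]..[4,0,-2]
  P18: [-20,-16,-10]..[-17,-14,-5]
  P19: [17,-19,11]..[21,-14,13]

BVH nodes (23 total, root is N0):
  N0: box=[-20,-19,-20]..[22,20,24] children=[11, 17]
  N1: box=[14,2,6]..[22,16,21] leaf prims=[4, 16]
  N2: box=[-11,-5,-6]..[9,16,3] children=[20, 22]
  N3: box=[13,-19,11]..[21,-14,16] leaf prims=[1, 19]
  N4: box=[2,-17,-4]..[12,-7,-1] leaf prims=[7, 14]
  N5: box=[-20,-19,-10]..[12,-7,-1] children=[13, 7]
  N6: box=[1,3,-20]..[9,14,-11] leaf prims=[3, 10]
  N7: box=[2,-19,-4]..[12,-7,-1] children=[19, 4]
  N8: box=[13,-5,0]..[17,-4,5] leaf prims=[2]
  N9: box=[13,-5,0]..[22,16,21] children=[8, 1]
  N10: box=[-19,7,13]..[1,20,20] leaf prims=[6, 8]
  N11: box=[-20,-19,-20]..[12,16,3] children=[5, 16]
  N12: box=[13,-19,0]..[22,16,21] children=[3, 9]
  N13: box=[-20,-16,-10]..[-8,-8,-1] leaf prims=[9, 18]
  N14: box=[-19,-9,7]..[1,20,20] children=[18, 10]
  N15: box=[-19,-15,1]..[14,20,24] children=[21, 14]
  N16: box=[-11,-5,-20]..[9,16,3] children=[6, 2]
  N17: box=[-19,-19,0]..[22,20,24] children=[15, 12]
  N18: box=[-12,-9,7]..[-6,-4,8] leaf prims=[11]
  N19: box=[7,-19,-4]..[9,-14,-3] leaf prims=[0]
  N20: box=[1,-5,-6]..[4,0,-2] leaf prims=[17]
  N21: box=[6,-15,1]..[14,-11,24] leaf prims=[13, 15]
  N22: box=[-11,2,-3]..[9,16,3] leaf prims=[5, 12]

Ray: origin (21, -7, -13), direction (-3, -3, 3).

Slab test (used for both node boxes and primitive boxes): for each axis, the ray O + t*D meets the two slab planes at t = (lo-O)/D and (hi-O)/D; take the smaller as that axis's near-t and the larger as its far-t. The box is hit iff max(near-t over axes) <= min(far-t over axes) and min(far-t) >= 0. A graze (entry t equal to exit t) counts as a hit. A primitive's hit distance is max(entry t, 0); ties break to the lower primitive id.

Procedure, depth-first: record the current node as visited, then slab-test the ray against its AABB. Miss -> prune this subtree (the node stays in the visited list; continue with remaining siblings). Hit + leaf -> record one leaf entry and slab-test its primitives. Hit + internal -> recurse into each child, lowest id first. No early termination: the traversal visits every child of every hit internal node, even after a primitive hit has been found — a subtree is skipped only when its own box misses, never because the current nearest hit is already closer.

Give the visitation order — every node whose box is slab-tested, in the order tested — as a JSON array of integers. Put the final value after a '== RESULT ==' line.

Walk:
N0 x:[-1/3,41/3] y:[-9,4] z:[-7/3,37/3] -> hit [-1/3,4], descend [11, 17]
  N11 x:[3,41/3] y:[-23/3,4] z:[-7/3,16/3] -> hit [3,4], descend [5, 16]
    N5 x:[3,41/3] y:[0,4] z:[1,4] -> hit [3,4], descend [7, 13]
      N7 x:[3,19/3] y:[0,4] z:[3,4] -> hit [3,4], descend [4, 19]
        N4 x:[3,19/3] y:[0,10/3] z:[3,4] -> hit [3,10/3] leaf, test {P7(miss), P14(miss)}
        N19 x:[4,14/3] y:[7/3,4] z:[3,10/3] -> miss, prune
      N13 x:[29/3,41/3] y:[1/3,3] z:[1,4] -> miss, prune
    N16 x:[4,32/3] y:[-23/3,-2/3] z:[-7/3,16/3] -> miss, prune
  N17 x:[-1/3,40/3] y:[-9,4] z:[13/3,37/3] -> miss, prune

Summary -> nodes [0, 11, 5, 7, 4, 19, 13, 16, 17]; box-tests=9; leaf-entries=1; first=miss

== RESULT ==
[0, 11, 5, 7, 4, 19, 13, 16, 17]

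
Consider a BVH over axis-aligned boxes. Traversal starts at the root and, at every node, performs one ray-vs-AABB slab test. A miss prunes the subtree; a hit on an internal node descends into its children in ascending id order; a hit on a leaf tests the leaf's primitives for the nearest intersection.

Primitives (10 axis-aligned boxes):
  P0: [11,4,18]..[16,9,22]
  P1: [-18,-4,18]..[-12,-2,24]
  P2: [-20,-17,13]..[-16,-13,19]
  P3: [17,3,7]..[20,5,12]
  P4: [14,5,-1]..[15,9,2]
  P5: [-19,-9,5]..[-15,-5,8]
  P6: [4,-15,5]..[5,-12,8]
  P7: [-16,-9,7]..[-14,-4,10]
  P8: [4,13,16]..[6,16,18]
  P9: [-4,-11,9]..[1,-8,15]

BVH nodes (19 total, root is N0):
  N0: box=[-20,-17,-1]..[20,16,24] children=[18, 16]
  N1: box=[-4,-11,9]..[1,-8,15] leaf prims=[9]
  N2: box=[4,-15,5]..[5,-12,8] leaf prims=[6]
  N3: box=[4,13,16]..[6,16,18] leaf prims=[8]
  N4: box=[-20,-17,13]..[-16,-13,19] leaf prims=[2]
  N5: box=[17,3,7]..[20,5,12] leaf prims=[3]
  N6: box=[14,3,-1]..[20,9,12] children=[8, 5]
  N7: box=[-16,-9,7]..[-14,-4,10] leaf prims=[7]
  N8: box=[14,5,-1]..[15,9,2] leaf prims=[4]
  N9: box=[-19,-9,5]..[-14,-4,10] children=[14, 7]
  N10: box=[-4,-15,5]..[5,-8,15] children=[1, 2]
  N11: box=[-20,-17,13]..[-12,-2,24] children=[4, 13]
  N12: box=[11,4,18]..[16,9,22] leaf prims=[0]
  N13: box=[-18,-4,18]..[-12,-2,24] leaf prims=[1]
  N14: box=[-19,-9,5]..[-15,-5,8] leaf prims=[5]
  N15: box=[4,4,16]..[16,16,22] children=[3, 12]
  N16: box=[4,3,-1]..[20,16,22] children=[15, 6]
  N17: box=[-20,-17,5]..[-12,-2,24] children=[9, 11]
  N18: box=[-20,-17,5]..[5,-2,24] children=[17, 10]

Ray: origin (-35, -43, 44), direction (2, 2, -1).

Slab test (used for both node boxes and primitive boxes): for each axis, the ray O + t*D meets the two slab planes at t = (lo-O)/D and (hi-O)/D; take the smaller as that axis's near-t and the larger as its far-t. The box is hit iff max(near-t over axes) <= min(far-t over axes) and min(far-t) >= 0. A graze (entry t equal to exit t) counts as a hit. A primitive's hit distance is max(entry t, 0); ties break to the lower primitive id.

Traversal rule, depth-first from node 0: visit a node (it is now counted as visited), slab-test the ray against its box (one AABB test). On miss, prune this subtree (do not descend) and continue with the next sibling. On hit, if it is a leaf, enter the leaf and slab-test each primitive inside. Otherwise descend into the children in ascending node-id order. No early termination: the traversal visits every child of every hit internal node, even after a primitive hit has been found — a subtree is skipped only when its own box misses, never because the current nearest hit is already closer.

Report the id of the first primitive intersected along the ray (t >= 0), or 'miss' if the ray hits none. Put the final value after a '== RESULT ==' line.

Traverse from the root:
N0 x:[15/2,55/2] y:[13,59/2] z:[20,45] -> hit [20,55/2], descend [16, 18]
  N16 x:[39/2,55/2] y:[23,59/2] z:[22,45] -> hit [23,55/2], descend [6, 15]
    N6 x:[49/2,55/2] y:[23,26] z:[32,45] -> miss, prune
    N15 x:[39/2,51/2] y:[47/2,59/2] z:[22,28] -> hit [47/2,51/2], descend [3, 12]
      N3 x:[39/2,41/2] y:[28,59/2] z:[26,28] -> miss, prune
      N12 x:[23,51/2] y:[47/2,26] z:[22,26] -> hit [47/2,51/2] leaf, test {P0@t=47/2}
  N18 x:[15/2,20] y:[13,41/2] z:[20,39] -> hit [20,20], descend [10, 17]
    N10 x:[31/2,20] y:[14,35/2] z:[29,39] -> miss, prune
    N17 x:[15/2,23/2] y:[13,41/2] z:[20,39] -> miss, prune

Summary -> nodes [0, 16, 6, 15, 3, 12, 18, 10, 17]; box-tests=9; leaf-entries=1; first=P0

== RESULT ==
0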